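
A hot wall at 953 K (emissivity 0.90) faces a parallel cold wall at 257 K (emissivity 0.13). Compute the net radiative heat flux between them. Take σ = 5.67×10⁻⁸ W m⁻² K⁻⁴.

For two large parallel gray plates, q = σ(T₁⁴ − T₂⁴) / (1/ε₁ + 1/ε₂ − 1).
1/ε₁ + 1/ε₂ − 1 = 1/0.90 + 1/0.13 − 1 = 7.803.
T₁⁴ − T₂⁴ = 8.25×10^11 − 4.36×10^9 = 8.20×10^11 K⁴.
q = 5.67×10⁻⁸ × 8.20×10^11 / 7.803 = 5960 W/m².

q ≈ 5960 W/m²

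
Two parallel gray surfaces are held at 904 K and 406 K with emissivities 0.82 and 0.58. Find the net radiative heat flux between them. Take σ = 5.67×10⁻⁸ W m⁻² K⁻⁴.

For two large parallel gray plates, q = σ(T₁⁴ − T₂⁴) / (1/ε₁ + 1/ε₂ − 1).
1/ε₁ + 1/ε₂ − 1 = 1/0.82 + 1/0.58 − 1 = 1.944.
T₁⁴ − T₂⁴ = 6.68×10^11 − 2.72×10^10 = 6.41×10^11 K⁴.
q = 5.67×10⁻⁸ × 6.41×10^11 / 1.944 = 18700 W/m².

q ≈ 18700 W/m²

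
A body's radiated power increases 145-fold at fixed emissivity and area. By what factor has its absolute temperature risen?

factor ≈ 3.47

P ∝ T⁴ ⇒ T ∝ P^(1/4), so T scales by (145)^(1/4) = 3.47.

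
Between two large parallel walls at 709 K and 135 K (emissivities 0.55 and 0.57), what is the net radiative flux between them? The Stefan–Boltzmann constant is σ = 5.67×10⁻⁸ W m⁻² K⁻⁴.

q ≈ 5560 W/m²

For two large parallel gray plates, q = σ(T₁⁴ − T₂⁴) / (1/ε₁ + 1/ε₂ − 1).
1/ε₁ + 1/ε₂ − 1 = 1/0.55 + 1/0.57 − 1 = 2.573.
T₁⁴ − T₂⁴ = 2.53×10^11 − 3.32×10^8 = 2.52×10^11 K⁴.
q = 5.67×10⁻⁸ × 2.52×10^11 / 2.573 = 5560 W/m².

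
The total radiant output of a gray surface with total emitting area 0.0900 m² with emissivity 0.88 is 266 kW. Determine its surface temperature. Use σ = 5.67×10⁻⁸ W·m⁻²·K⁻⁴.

From P = εσAT⁴, T = (P / εσA)^(1/4) = (2.66×10^5 / (0.88 × 5.67×10⁻⁸ × 0.0900))^(1/4).
T = (5.92×10^13)^(1/4) = 2770 K.

T ≈ 2770 K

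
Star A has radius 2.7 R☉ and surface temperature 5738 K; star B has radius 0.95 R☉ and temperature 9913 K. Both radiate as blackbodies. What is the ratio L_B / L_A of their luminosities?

L_B/L_A ≈ 1.10

L = 4πR²σT⁴ ∝ R²T⁴, so L_B/L_A = (0.95/2.7)² × (9913/5738)⁴ = 0.124 × 8.91 = 1.10.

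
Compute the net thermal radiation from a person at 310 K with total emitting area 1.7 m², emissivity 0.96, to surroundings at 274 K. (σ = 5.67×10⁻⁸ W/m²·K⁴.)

Q = εσA(T⁴ − T_s⁴). T⁴ − T_s⁴ = (310)⁴ − (274)⁴ = 9.24×10^9 − 5.64×10^9 = 3.60×10^9 K⁴.
Q = 0.96 × 5.67×10⁻⁸ × 1.70 × 3.60×10^9 = 333 W.

Q ≈ 333 W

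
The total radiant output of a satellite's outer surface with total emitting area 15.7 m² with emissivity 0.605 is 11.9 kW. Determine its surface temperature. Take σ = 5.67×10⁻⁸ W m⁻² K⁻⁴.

From P = εσAT⁴, T = (P / εσA)^(1/4) = (11900 / (0.605 × 5.67×10⁻⁸ × 15.7))^(1/4).
T = (2.21×10^10)^(1/4) = 386 K.

T ≈ 386 K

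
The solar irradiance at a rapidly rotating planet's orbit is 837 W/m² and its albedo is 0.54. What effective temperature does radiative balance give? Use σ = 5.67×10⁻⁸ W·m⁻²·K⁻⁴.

T ≈ 203 K

Power absorbed = (1−a)S·πR²; power emitted = 4πR²σT⁴. Equating and cancelling πR²:
T = ((1−a)S / 4σ)^(1/4) = (385 / (4 × 5.67×10⁻⁸))^(1/4) = (1.70×10^9)^(1/4).
T = 203 K.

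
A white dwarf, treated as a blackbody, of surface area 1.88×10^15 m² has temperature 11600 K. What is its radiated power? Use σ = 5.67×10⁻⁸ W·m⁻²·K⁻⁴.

P = σAT⁴ = 5.67×10⁻⁸ × 1.88×10^15 × (11600)⁴ = 5.67×10⁻⁸ × 1.88×10^15 × 1.81×10^16.
P = 1.93×10^24 W.

P ≈ 1.93×10^24 W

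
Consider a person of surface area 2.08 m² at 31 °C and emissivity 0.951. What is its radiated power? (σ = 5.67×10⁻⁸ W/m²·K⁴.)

P ≈ 958 W

31 °C = 304 K.
Stefan–Boltzmann: P = εσAT⁴ = 0.951 × 5.67×10⁻⁸ × 2.08 × (304)⁴ = 0.951 × 5.67×10⁻⁸ × 2.08 × 8.54×10^9.
P = 958 W.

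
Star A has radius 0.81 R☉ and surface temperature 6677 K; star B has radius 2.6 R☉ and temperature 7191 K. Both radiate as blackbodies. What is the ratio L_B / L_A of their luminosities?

L = 4πR²σT⁴ ∝ R²T⁴, so L_B/L_A = (2.6/0.81)² × (7191/6677)⁴ = 10.3 × 1.35 = 13.9.

L_B/L_A ≈ 13.9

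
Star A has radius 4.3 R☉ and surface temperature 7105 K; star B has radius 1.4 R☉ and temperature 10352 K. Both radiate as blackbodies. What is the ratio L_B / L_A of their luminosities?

L = 4πR²σT⁴ ∝ R²T⁴, so L_B/L_A = (1.4/4.3)² × (10352/7105)⁴ = 0.106 × 4.51 = 0.478.

L_B/L_A ≈ 0.478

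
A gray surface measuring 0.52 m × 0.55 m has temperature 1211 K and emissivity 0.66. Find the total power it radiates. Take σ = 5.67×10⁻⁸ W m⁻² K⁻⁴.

P ≈ 23000 W

A = 0.52 × 0.55 = 0.286 m².
Stefan–Boltzmann: P = εσAT⁴ = 0.66 × 5.67×10⁻⁸ × 0.286 × (1211)⁴ = 0.66 × 5.67×10⁻⁸ × 0.286 × 2.15×10^12.
P = 23000 W.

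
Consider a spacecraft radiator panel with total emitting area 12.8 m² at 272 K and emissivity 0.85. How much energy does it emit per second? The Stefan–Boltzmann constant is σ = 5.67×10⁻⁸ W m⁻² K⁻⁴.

P ≈ 3380 W

Stefan–Boltzmann: P = εσAT⁴ = 0.85 × 5.67×10⁻⁸ × 12.8 × (272)⁴ = 0.85 × 5.67×10⁻⁸ × 12.8 × 5.47×10^9.
P = 3380 W.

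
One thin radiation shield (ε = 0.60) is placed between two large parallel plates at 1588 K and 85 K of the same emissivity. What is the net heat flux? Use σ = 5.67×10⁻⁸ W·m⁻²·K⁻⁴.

q ≈ 77300 W/m²

Each of the 2 gaps contributes resistance (2/ε − 1) = 2/0.60 − 1 = 2.333; total = 4.667.
q = σ(T₁⁴ − T₂⁴) / 4.667 = 5.67×10⁻⁸ × 6.36×10^12 / 4.667 = 77300 W/m².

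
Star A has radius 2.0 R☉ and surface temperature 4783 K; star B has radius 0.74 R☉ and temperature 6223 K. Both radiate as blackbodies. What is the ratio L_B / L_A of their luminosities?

L = 4πR²σT⁴ ∝ R²T⁴, so L_B/L_A = (0.74/2.0)² × (6223/4783)⁴ = 0.137 × 2.87 = 0.392.

L_B/L_A ≈ 0.392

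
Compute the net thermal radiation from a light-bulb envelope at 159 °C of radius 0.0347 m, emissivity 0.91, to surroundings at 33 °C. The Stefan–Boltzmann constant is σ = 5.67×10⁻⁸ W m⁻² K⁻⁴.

A = 4πr² = 4π × (0.0347)² = 0.0151 m².
Convert: 159 °C = 432 K; 33 °C = 306 K.
Q = εσA(T⁴ − T_s⁴). T⁴ − T_s⁴ = (432)⁴ − (306)⁴ = 3.48×10^10 − 8.77×10^9 = 2.61×10^10 K⁴.
Q = 0.91 × 5.67×10⁻⁸ × 0.0151 × 2.61×10^10 = 20.3 W.

Q ≈ 20.3 W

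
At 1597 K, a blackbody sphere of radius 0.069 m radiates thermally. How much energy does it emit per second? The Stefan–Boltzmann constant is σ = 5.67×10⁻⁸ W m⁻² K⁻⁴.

A = 4πr² = 4π × (0.069)² = 0.0598 m².
P = σAT⁴ = 5.67×10⁻⁸ × 0.0598 × (1597)⁴ = 5.67×10⁻⁸ × 0.0598 × 6.50×10^12.
P = 22100 W.

P ≈ 22100 W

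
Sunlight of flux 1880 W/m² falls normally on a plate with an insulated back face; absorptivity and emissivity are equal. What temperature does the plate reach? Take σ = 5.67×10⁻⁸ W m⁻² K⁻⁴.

T ≈ 427 K

Absorbed flux αS = emitted flux εσT⁴ (one radiating face); with α = ε, T = (S/σ)^(1/4).
T = (1880 / 5.67×10⁻⁸)^(1/4) = (3.32×10^10)^(1/4).
T = 427 K.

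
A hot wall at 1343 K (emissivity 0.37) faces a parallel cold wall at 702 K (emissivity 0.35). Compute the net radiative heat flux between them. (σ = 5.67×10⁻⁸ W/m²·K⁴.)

q ≈ 37400 W/m²

For two large parallel gray plates, q = σ(T₁⁴ − T₂⁴) / (1/ε₁ + 1/ε₂ − 1).
1/ε₁ + 1/ε₂ − 1 = 1/0.37 + 1/0.35 − 1 = 4.560.
T₁⁴ − T₂⁴ = 3.25×10^12 − 2.43×10^11 = 3.01×10^12 K⁴.
q = 5.67×10⁻⁸ × 3.01×10^12 / 4.560 = 37400 W/m².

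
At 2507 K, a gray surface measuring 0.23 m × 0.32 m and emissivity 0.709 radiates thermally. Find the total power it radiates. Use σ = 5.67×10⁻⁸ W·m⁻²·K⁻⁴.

P ≈ 1.17×10^5 W

A = 0.23 × 0.32 = 0.0736 m².
Stefan–Boltzmann: P = εσAT⁴ = 0.709 × 5.67×10⁻⁸ × 0.0736 × (2507)⁴ = 0.709 × 5.67×10⁻⁸ × 0.0736 × 3.95×10^13.
P = 1.17×10^5 W.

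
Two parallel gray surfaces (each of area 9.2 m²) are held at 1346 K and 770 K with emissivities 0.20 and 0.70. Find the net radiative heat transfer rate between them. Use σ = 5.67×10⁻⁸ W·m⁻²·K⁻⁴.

For two large parallel gray plates, q = σ(T₁⁴ − T₂⁴) / (1/ε₁ + 1/ε₂ − 1).
1/ε₁ + 1/ε₂ − 1 = 1/0.20 + 1/0.70 − 1 = 5.429.
T₁⁴ − T₂⁴ = 3.28×10^12 − 3.52×10^11 = 2.93×10^12 K⁴.
q = 5.67×10⁻⁸ × 2.93×10^12 / 5.429 = 30600 W/m².
Q = q·A = 30600 × 9.2 = 2.82×10^5 W.

Q ≈ 2.82×10^5 W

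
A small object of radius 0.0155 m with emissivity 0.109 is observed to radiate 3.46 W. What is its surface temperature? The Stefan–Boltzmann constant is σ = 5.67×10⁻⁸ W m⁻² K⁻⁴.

A = 4πr² = 4π × (0.0155)² = 3.02×10^-3 m².
From P = εσAT⁴, T = (P / εσA)^(1/4) = (3.46 / (0.109 × 5.67×10⁻⁸ × 3.02×10^-3))^(1/4).
T = (1.85×10^11)^(1/4) = 656 K.

T ≈ 656 K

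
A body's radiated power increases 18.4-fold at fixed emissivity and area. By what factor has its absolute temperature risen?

P ∝ T⁴ ⇒ T ∝ P^(1/4), so T scales by (18.4)^(1/4) = 2.07.

factor ≈ 2.07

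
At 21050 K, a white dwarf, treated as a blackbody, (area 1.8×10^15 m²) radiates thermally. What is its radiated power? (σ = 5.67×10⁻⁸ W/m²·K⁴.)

P ≈ 2.00×10^25 W

P = σAT⁴ = 5.67×10⁻⁸ × 1.80×10^15 × (21050)⁴ = 5.67×10⁻⁸ × 1.80×10^15 × 1.96×10^17.
P = 2.00×10^25 W.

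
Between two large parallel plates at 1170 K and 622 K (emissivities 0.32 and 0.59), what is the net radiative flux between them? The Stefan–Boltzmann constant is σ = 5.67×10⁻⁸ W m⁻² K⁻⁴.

For two large parallel gray plates, q = σ(T₁⁴ − T₂⁴) / (1/ε₁ + 1/ε₂ − 1).
1/ε₁ + 1/ε₂ − 1 = 1/0.32 + 1/0.59 − 1 = 3.820.
T₁⁴ − T₂⁴ = 1.87×10^12 − 1.50×10^11 = 1.72×10^12 K⁴.
q = 5.67×10⁻⁸ × 1.72×10^12 / 3.820 = 25600 W/m².

q ≈ 25600 W/m²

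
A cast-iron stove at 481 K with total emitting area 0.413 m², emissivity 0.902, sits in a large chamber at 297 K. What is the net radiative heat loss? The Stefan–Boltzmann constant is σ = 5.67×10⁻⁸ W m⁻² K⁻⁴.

Q ≈ 966 W

Q = εσA(T⁴ − T_s⁴). T⁴ − T_s⁴ = (481)⁴ − (297)⁴ = 5.35×10^10 − 7.78×10^9 = 4.57×10^10 K⁴.
Q = 0.902 × 5.67×10⁻⁸ × 0.413 × 4.57×10^10 = 966 W.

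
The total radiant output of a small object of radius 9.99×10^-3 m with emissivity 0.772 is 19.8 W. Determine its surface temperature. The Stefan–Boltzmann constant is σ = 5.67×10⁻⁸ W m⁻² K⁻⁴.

T ≈ 775 K

A = 4πr² = 4π × (9.99×10^-3)² = 1.25×10^-3 m².
From P = εσAT⁴, T = (P / εσA)^(1/4) = (19.8 / (0.772 × 5.67×10⁻⁸ × 1.25×10^-3))^(1/4).
T = (3.61×10^11)^(1/4) = 775 K.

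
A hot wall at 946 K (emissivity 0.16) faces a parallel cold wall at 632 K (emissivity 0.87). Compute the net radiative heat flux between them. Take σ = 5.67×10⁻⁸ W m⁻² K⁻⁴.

q ≈ 5680 W/m²

For two large parallel gray plates, q = σ(T₁⁴ − T₂⁴) / (1/ε₁ + 1/ε₂ − 1).
1/ε₁ + 1/ε₂ − 1 = 1/0.16 + 1/0.87 − 1 = 6.399.
T₁⁴ − T₂⁴ = 8.01×10^11 − 1.60×10^11 = 6.41×10^11 K⁴.
q = 5.67×10⁻⁸ × 6.41×10^11 / 6.399 = 5680 W/m².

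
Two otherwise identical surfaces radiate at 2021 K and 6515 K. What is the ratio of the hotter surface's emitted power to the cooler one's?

P ∝ T⁴, so the ratio is (6515/2021)⁴ = (3.224)⁴ = 108.

ratio ≈ 108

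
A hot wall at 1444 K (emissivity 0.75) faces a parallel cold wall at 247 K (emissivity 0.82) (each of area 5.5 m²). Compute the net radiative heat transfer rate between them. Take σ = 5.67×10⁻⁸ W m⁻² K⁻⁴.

For two large parallel gray plates, q = σ(T₁⁴ − T₂⁴) / (1/ε₁ + 1/ε₂ − 1).
1/ε₁ + 1/ε₂ − 1 = 1/0.75 + 1/0.82 − 1 = 1.553.
T₁⁴ − T₂⁴ = 4.35×10^12 − 3.72×10^9 = 4.34×10^12 K⁴.
q = 5.67×10⁻⁸ × 4.34×10^12 / 1.553 = 1.59×10^5 W/m².
Q = q·A = 1.59×10^5 × 5.5 = 8.72×10^5 W.

Q ≈ 8.72×10^5 W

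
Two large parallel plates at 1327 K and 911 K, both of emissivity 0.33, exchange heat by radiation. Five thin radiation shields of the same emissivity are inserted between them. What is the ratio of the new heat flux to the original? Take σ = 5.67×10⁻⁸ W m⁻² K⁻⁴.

With N identical shields there are N+1 = 6 gaps in series, each with the same radiative resistance, so the flux falls to 1/(N+1) of its unshielded value.

ratio ≈ 0.167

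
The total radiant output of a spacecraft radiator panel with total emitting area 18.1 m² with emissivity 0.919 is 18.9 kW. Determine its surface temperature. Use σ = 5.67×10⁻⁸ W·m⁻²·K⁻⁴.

T ≈ 376 K

From P = εσAT⁴, T = (P / εσA)^(1/4) = (18900 / (0.919 × 5.67×10⁻⁸ × 18.1))^(1/4).
T = (2.00×10^10)^(1/4) = 376 K.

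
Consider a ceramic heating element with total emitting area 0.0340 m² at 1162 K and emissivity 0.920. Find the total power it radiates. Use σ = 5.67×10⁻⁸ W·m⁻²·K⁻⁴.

P ≈ 3230 W

Stefan–Boltzmann: P = εσAT⁴ = 0.920 × 5.67×10⁻⁸ × 0.0340 × (1162)⁴ = 0.920 × 5.67×10⁻⁸ × 0.0340 × 1.82×10^12.
P = 3230 W.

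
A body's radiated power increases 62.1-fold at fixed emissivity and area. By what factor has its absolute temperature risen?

P ∝ T⁴ ⇒ T ∝ P^(1/4), so T scales by (62.1)^(1/4) = 2.81.

factor ≈ 2.81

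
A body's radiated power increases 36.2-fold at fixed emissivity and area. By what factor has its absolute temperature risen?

P ∝ T⁴ ⇒ T ∝ P^(1/4), so T scales by (36.2)^(1/4) = 2.45.

factor ≈ 2.45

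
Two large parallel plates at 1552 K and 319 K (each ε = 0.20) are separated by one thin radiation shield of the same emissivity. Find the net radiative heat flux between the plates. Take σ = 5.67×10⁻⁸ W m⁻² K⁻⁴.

Each of the 2 gaps contributes resistance (2/ε − 1) = 2/0.20 − 1 = 9.000; total = 18.00.
q = σ(T₁⁴ − T₂⁴) / 18.00 = 5.67×10⁻⁸ × 5.79×10^12 / 18.00 = 18200 W/m².

q ≈ 18200 W/m²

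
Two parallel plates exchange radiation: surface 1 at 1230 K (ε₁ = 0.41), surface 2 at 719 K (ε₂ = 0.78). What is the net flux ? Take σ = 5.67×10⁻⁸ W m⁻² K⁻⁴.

For two large parallel gray plates, q = σ(T₁⁴ − T₂⁴) / (1/ε₁ + 1/ε₂ − 1).
1/ε₁ + 1/ε₂ − 1 = 1/0.41 + 1/0.78 − 1 = 2.721.
T₁⁴ − T₂⁴ = 2.29×10^12 − 2.67×10^11 = 2.02×10^12 K⁴.
q = 5.67×10⁻⁸ × 2.02×10^12 / 2.721 = 42100 W/m².

q ≈ 42100 W/m²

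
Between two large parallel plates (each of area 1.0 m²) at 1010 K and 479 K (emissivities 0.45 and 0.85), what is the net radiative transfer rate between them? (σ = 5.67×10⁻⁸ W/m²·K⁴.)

For two large parallel gray plates, q = σ(T₁⁴ − T₂⁴) / (1/ε₁ + 1/ε₂ − 1).
1/ε₁ + 1/ε₂ − 1 = 1/0.45 + 1/0.85 − 1 = 2.399.
T₁⁴ − T₂⁴ = 1.04×10^12 − 5.26×10^10 = 9.88×10^11 K⁴.
q = 5.67×10⁻⁸ × 9.88×10^11 / 2.399 = 23400 W/m².
Q = q·A = 23400 × 1.0 = 23400 W.

Q ≈ 23400 W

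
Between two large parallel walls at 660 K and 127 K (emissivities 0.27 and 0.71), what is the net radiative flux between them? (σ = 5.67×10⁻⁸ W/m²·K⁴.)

q ≈ 2610 W/m²

For two large parallel gray plates, q = σ(T₁⁴ − T₂⁴) / (1/ε₁ + 1/ε₂ − 1).
1/ε₁ + 1/ε₂ − 1 = 1/0.27 + 1/0.71 − 1 = 4.112.
T₁⁴ − T₂⁴ = 1.90×10^11 − 2.60×10^8 = 1.89×10^11 K⁴.
q = 5.67×10⁻⁸ × 1.89×10^11 / 4.112 = 2610 W/m².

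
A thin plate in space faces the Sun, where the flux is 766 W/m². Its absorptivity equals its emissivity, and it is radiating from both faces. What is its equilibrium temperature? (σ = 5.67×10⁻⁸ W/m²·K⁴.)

T ≈ 287 K

Absorbed flux αS = emitted flux 2εσT⁴ per unit area; with α = ε this gives T = (S/2σ)^(1/4).
T = (766 / (2 × 5.67×10⁻⁸))^(1/4) = (6.75×10^9)^(1/4).
T = 287 K.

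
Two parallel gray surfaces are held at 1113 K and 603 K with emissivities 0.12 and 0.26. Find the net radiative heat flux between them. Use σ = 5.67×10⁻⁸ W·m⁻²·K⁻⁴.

For two large parallel gray plates, q = σ(T₁⁴ − T₂⁴) / (1/ε₁ + 1/ε₂ − 1).
1/ε₁ + 1/ε₂ − 1 = 1/0.12 + 1/0.26 − 1 = 11.18.
T₁⁴ − T₂⁴ = 1.53×10^12 − 1.32×10^11 = 1.40×10^12 K⁴.
q = 5.67×10⁻⁸ × 1.40×10^12 / 11.18 = 7110 W/m².

q ≈ 7110 W/m²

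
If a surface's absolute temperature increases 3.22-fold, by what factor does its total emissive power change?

factor ≈ 108

P ∝ T⁴, so the power scales as (3.22)⁴ = 108.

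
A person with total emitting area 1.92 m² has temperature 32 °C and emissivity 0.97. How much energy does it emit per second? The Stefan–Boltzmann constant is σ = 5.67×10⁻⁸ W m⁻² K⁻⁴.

32 °C = 305 K.
P = εσAT⁴ = 0.97 × 5.67×10⁻⁸ × 1.92 × (305)⁴ = 0.97 × 5.67×10⁻⁸ × 1.92 × 8.65×10^9.
P = 914 W.

P ≈ 914 W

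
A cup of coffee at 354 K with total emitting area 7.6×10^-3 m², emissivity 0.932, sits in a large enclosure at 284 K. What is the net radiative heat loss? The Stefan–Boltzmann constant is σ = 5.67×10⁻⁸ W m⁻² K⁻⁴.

Q ≈ 3.69 W

Q = εσA(T⁴ − T_s⁴). T⁴ − T_s⁴ = (354)⁴ − (284)⁴ = 1.57×10^10 − 6.51×10^9 = 9.20×10^9 K⁴.
Q = 0.932 × 5.67×10⁻⁸ × 7.60×10^-3 × 9.20×10^9 = 3.69 W.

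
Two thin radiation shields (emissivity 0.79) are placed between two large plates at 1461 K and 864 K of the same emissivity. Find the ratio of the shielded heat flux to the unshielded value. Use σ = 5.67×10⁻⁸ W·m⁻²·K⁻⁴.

With N identical shields there are N+1 = 3 gaps in series, each with the same radiative resistance, so the flux falls to 1/(N+1) of its unshielded value.

ratio ≈ 0.333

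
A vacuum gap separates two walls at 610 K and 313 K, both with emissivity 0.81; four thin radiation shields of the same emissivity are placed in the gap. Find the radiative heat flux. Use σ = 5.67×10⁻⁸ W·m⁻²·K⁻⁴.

q ≈ 995 W/m²

Each of the 5 gaps contributes resistance (2/ε − 1) = 2/0.81 − 1 = 1.469; total = 7.346.
q = σ(T₁⁴ − T₂⁴) / 7.346 = 5.67×10⁻⁸ × 1.29×10^11 / 7.346 = 995 W/m².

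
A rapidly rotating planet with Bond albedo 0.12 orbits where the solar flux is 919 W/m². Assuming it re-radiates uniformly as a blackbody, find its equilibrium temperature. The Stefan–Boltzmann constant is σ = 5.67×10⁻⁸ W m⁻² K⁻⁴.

T ≈ 244 K

Power absorbed = (1−a)S·πR²; power emitted = 4πR²σT⁴. Equating and cancelling πR²:
T = ((1−a)S / 4σ)^(1/4) = (809 / (4 × 5.67×10⁻⁸))^(1/4) = (3.57×10^9)^(1/4).
T = 244 K.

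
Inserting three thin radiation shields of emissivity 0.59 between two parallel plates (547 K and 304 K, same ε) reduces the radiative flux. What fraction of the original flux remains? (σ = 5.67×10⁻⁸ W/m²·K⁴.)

With N identical shields there are N+1 = 4 gaps in series, each with the same radiative resistance, so the flux falls to 1/(N+1) of its unshielded value.

ratio ≈ 0.250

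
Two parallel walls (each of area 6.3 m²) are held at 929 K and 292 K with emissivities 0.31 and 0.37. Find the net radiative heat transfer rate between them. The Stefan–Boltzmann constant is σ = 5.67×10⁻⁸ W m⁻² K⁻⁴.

For two large parallel gray plates, q = σ(T₁⁴ − T₂⁴) / (1/ε₁ + 1/ε₂ − 1).
1/ε₁ + 1/ε₂ − 1 = 1/0.31 + 1/0.37 − 1 = 4.929.
T₁⁴ − T₂⁴ = 7.45×10^11 − 7.27×10^9 = 7.38×10^11 K⁴.
q = 5.67×10⁻⁸ × 7.38×10^11 / 4.929 = 8490 W/m².
Q = q·A = 8490 × 6.3 = 53500 W.

Q ≈ 53500 W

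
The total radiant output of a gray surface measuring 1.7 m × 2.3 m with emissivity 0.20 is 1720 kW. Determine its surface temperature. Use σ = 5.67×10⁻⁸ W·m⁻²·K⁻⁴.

T ≈ 2500 K

A = 1.7 × 2.3 = 3.91 m².
From P = εσAT⁴, T = (P / εσA)^(1/4) = (1.72×10^6 / (0.20 × 5.67×10⁻⁸ × 3.91))^(1/4).
T = (3.88×10^13)^(1/4) = 2500 K.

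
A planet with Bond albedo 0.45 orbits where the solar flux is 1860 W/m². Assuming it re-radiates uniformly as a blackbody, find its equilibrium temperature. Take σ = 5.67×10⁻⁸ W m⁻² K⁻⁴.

T ≈ 259 K

Power absorbed = (1−a)S·πR²; power emitted = 4πR²σT⁴. Equating and cancelling πR²:
T = ((1−a)S / 4σ)^(1/4) = (1020 / (4 × 5.67×10⁻⁸))^(1/4) = (4.51×10^9)^(1/4).
T = 259 K.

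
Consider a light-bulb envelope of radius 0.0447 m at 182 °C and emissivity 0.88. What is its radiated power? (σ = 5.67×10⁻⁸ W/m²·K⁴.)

P ≈ 53.7 W

A = 4πr² = 4π × (0.0447)² = 0.0251 m².
182 °C = 455 K.
Stefan–Boltzmann: P = εσAT⁴ = 0.88 × 5.67×10⁻⁸ × 0.0251 × (455)⁴ = 0.88 × 5.67×10⁻⁸ × 0.0251 × 4.29×10^10.
P = 53.7 W.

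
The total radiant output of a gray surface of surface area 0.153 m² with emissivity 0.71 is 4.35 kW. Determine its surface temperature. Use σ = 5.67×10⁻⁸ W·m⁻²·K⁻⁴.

From P = εσAT⁴, T = (P / εσA)^(1/4) = (4350 / (0.71 × 5.67×10⁻⁸ × 0.153))^(1/4).
T = (7.06×10^11)^(1/4) = 917 K.

T ≈ 917 K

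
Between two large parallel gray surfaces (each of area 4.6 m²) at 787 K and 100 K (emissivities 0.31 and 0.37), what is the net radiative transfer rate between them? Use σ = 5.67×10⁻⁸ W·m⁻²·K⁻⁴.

For two large parallel gray plates, q = σ(T₁⁴ − T₂⁴) / (1/ε₁ + 1/ε₂ − 1).
1/ε₁ + 1/ε₂ − 1 = 1/0.31 + 1/0.37 − 1 = 4.929.
T₁⁴ − T₂⁴ = 3.84×10^11 − 1.00×10^8 = 3.84×10^11 K⁴.
q = 5.67×10⁻⁸ × 3.84×10^11 / 4.929 = 4410 W/m².
Q = q·A = 4410 × 4.6 = 20300 W.

Q ≈ 20300 W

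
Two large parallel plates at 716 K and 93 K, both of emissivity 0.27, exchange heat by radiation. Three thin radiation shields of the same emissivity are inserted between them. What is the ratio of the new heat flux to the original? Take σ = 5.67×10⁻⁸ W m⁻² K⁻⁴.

With N identical shields there are N+1 = 4 gaps in series, each with the same radiative resistance, so the flux falls to 1/(N+1) of its unshielded value.

ratio ≈ 0.250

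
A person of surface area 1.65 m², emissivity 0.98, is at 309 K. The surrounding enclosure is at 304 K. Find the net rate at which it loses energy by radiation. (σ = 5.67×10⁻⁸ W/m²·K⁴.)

Q ≈ 52.8 W

Q = εσA(T⁴ − T_s⁴). T⁴ − T_s⁴ = (309)⁴ − (304)⁴ = 9.12×10^9 − 8.54×10^9 = 5.76×10^8 K⁴.
Q = 0.98 × 5.67×10⁻⁸ × 1.65 × 5.76×10^8 = 52.8 W.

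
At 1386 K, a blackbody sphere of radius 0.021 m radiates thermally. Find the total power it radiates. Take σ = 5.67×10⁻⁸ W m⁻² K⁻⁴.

A = 4πr² = 4π × (0.021)² = 5.54×10^-3 m².
P = σAT⁴ = 5.67×10⁻⁸ × 5.54×10^-3 × (1386)⁴ = 5.67×10⁻⁸ × 5.54×10^-3 × 3.69×10^12.
P = 1160 W.

P ≈ 1160 W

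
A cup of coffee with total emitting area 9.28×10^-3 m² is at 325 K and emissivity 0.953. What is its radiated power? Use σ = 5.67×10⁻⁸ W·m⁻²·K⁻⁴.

P = εσAT⁴ = 0.953 × 5.67×10⁻⁸ × 9.28×10^-3 × (325)⁴ = 0.953 × 5.67×10⁻⁸ × 9.28×10^-3 × 1.12×10^10.
P = 5.59 W.

P ≈ 5.59 W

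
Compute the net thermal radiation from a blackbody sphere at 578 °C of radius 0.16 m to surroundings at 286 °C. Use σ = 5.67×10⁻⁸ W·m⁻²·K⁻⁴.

A = 4πr² = 4π × (0.16)² = 0.322 m².
Convert: 578 °C = 851 K; 286 °C = 559 K.
Q = σA(T⁴ − T_s⁴). T⁴ − T_s⁴ = (851)⁴ − (559)⁴ = 5.24×10^11 − 9.76×10^10 = 4.27×10^11 K⁴.
Q = 5.67×10⁻⁸ × 0.322 × 4.27×10^11 = 7790 W.

Q ≈ 7790 W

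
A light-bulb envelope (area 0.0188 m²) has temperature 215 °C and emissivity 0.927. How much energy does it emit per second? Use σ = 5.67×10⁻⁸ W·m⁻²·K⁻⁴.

P ≈ 56.0 W

215 °C = 488 K.
P = εσAT⁴ = 0.927 × 5.67×10⁻⁸ × 0.0188 × (488)⁴ = 0.927 × 5.67×10⁻⁸ × 0.0188 × 5.67×10^10.
P = 56.0 W.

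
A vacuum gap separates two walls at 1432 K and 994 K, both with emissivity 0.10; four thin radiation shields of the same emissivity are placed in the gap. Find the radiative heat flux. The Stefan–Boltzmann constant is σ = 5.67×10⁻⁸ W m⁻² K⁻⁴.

Each of the 5 gaps contributes resistance (2/ε − 1) = 2/0.10 − 1 = 19.00; total = 95.00.
q = σ(T₁⁴ − T₂⁴) / 95.00 = 5.67×10⁻⁸ × 3.23×10^12 / 95.00 = 1930 W/m².

q ≈ 1930 W/m²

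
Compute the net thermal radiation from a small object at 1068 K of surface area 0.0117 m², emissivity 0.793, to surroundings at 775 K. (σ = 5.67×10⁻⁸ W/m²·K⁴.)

Q ≈ 495 W

Q = εσA(T⁴ − T_s⁴). T⁴ − T_s⁴ = (1068)⁴ − (775)⁴ = 1.30×10^12 − 3.61×10^11 = 9.40×10^11 K⁴.
Q = 0.793 × 5.67×10⁻⁸ × 0.0117 × 9.40×10^11 = 495 W.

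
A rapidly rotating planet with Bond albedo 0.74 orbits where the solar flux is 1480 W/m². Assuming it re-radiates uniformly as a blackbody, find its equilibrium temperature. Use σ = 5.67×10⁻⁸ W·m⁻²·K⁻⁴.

Power absorbed = (1−a)S·πR²; power emitted = 4πR²σT⁴. Equating and cancelling πR²:
T = ((1−a)S / 4σ)^(1/4) = (385 / (4 × 5.67×10⁻⁸))^(1/4) = (1.70×10^9)^(1/4).
T = 203 K.

T ≈ 203 K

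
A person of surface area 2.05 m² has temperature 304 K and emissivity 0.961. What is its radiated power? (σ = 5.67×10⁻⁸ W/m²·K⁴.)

P ≈ 954 W

Stefan–Boltzmann: P = εσAT⁴ = 0.961 × 5.67×10⁻⁸ × 2.05 × (304)⁴ = 0.961 × 5.67×10⁻⁸ × 2.05 × 8.54×10^9.
P = 954 W.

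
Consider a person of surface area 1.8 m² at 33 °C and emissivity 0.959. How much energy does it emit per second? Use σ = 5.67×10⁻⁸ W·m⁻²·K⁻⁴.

33 °C = 306 K.
P = εσAT⁴ = 0.959 × 5.67×10⁻⁸ × 1.80 × (306)⁴ = 0.959 × 5.67×10⁻⁸ × 1.80 × 8.77×10^9.
P = 858 W.

P ≈ 858 W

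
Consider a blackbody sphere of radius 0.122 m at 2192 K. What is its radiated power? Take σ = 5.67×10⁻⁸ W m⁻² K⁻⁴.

A = 4πr² = 4π × (0.122)² = 0.187 m².
P = σAT⁴ = 5.67×10⁻⁸ × 0.187 × (2192)⁴ = 5.67×10⁻⁸ × 0.187 × 2.31×10^13.
P = 2.45×10^5 W.

P ≈ 2.45×10^5 W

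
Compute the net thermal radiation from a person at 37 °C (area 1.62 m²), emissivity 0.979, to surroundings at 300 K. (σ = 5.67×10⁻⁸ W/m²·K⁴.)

Q ≈ 102 W

Convert: 37 °C = 310 K.
Q = εσA(T⁴ − T_s⁴). T⁴ − T_s⁴ = (310)⁴ − (300)⁴ = 9.24×10^9 − 8.10×10^9 = 1.14×10^9 K⁴.
Q = 0.979 × 5.67×10⁻⁸ × 1.62 × 1.14×10^9 = 102 W.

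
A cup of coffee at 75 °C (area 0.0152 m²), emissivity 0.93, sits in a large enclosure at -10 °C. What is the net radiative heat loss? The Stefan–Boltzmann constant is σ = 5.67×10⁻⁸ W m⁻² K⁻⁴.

Q ≈ 7.92 W

Convert: 75 °C = 348 K; -10 °C = 263 K.
Q = εσA(T⁴ − T_s⁴). T⁴ − T_s⁴ = (348)⁴ − (263)⁴ = 1.47×10^10 − 4.78×10^9 = 9.88×10^9 K⁴.
Q = 0.93 × 5.67×10⁻⁸ × 0.0152 × 9.88×10^9 = 7.92 W.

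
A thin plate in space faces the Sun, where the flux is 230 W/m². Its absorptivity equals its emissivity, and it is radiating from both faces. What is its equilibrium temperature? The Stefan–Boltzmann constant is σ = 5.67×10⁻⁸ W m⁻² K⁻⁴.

Absorbed flux αS = emitted flux 2εσT⁴ per unit area; with α = ε this gives T = (S/2σ)^(1/4).
T = (230 / (2 × 5.67×10⁻⁸))^(1/4) = (2.03×10^9)^(1/4).
T = 212 K.

T ≈ 212 K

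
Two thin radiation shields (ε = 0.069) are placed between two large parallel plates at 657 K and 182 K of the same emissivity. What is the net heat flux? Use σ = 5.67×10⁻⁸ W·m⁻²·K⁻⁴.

Each of the 3 gaps contributes resistance (2/ε − 1) = 2/0.069 − 1 = 27.99; total = 83.96.
q = σ(T₁⁴ − T₂⁴) / 83.96 = 5.67×10⁻⁸ × 1.85×10^11 / 83.96 = 125 W/m².

q ≈ 125 W/m²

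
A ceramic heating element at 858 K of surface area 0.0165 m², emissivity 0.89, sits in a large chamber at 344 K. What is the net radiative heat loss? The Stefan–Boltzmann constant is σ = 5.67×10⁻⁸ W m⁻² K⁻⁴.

Q ≈ 440 W

Q = εσA(T⁴ − T_s⁴). T⁴ − T_s⁴ = (858)⁴ − (344)⁴ = 5.42×10^11 − 1.40×10^10 = 5.28×10^11 K⁴.
Q = 0.89 × 5.67×10⁻⁸ × 0.0165 × 5.28×10^11 = 440 W.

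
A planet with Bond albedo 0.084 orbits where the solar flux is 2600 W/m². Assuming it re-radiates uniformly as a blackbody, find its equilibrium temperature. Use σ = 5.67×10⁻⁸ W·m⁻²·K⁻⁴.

Power absorbed = (1−a)S·πR²; power emitted = 4πR²σT⁴. Equating and cancelling πR²:
T = ((1−a)S / 4σ)^(1/4) = (2380 / (4 × 5.67×10⁻⁸))^(1/4) = (1.05×10^10)^(1/4).
T = 320 K.

T ≈ 320 K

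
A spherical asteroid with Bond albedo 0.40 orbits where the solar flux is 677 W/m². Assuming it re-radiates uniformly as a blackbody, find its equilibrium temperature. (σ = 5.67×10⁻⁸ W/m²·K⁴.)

Power absorbed = (1−a)S·πR²; power emitted = 4πR²σT⁴. Equating and cancelling πR²:
T = ((1−a)S / 4σ)^(1/4) = (406 / (4 × 5.67×10⁻⁸))^(1/4) = (1.79×10^9)^(1/4).
T = 206 K.

T ≈ 206 K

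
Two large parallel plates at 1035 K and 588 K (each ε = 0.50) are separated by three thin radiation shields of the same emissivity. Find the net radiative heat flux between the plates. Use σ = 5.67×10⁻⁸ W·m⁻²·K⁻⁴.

Each of the 4 gaps contributes resistance (2/ε − 1) = 2/0.50 − 1 = 3.000; total = 12.00.
q = σ(T₁⁴ − T₂⁴) / 12.00 = 5.67×10⁻⁸ × 1.03×10^12 / 12.00 = 4860 W/m².

q ≈ 4860 W/m²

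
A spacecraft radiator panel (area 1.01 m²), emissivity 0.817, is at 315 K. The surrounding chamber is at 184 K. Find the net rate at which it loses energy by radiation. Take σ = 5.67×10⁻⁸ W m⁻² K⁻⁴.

Q ≈ 407 W

Q = εσA(T⁴ − T_s⁴). T⁴ − T_s⁴ = (315)⁴ − (184)⁴ = 9.85×10^9 − 1.15×10^9 = 8.70×10^9 K⁴.
Q = 0.817 × 5.67×10⁻⁸ × 1.01 × 8.70×10^9 = 407 W.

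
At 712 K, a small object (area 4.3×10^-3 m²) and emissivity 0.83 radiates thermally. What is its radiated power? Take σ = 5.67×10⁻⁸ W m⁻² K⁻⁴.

Stefan–Boltzmann: P = εσAT⁴ = 0.83 × 5.67×10⁻⁸ × 4.30×10^-3 × (712)⁴ = 0.83 × 5.67×10⁻⁸ × 4.30×10^-3 × 2.57×10^11.
P = 52.0 W.

P ≈ 52.0 W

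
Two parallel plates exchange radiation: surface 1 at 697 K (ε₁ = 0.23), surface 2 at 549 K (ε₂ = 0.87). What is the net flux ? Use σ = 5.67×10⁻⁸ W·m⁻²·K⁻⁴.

For two large parallel gray plates, q = σ(T₁⁴ − T₂⁴) / (1/ε₁ + 1/ε₂ − 1).
1/ε₁ + 1/ε₂ − 1 = 1/0.23 + 1/0.87 − 1 = 4.497.
T₁⁴ − T₂⁴ = 2.36×10^11 − 9.08×10^10 = 1.45×10^11 K⁴.
q = 5.67×10⁻⁸ × 1.45×10^11 / 4.497 = 1830 W/m².

q ≈ 1830 W/m²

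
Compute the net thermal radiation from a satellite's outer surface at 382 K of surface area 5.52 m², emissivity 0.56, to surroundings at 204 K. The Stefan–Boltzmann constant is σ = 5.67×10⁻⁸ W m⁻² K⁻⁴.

Q ≈ 3430 W

Q = εσA(T⁴ − T_s⁴). T⁴ − T_s⁴ = (382)⁴ − (204)⁴ = 2.13×10^10 − 1.73×10^9 = 1.96×10^10 K⁴.
Q = 0.56 × 5.67×10⁻⁸ × 5.52 × 1.96×10^10 = 3430 W.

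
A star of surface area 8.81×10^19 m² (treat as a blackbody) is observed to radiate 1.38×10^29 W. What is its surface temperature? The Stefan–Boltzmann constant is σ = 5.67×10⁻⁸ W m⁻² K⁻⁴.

T ≈ 12900 K

From P = σAT⁴, T = (P / σA)^(1/4) = (1.38×10^29 / (5.67×10⁻⁸ × 8.81×10^19))^(1/4).
T = (2.76×10^16)^(1/4) = 12900 K.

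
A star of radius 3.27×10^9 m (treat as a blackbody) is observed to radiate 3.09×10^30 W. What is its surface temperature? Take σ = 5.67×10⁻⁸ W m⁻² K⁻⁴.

A = 4πr² = 4π × (3.27×10^9)² = 1.34×10^20 m².
From P = σAT⁴, T = (P / σA)^(1/4) = (3.09×10^30 / (5.67×10⁻⁸ × 1.34×10^20))^(1/4).
T = (4.06×10^17)^(1/4) = 25200 K.

T ≈ 25200 K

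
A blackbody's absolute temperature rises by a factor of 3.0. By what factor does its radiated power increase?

P ∝ T⁴, so the power scales as (3.0)⁴ = 81.0.

factor ≈ 81.0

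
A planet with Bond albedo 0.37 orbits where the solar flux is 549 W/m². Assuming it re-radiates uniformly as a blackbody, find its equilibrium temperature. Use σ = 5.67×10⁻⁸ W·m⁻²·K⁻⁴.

T ≈ 198 K

Power absorbed = (1−a)S·πR²; power emitted = 4πR²σT⁴. Equating and cancelling πR²:
T = ((1−a)S / 4σ)^(1/4) = (346 / (4 × 5.67×10⁻⁸))^(1/4) = (1.52×10^9)^(1/4).
T = 198 K.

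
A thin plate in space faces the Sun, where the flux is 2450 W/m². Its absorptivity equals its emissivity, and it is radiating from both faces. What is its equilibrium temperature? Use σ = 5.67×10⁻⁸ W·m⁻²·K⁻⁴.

Absorbed flux αS = emitted flux 2εσT⁴ per unit area; with α = ε this gives T = (S/2σ)^(1/4).
T = (2450 / (2 × 5.67×10⁻⁸))^(1/4) = (2.16×10^10)^(1/4).
T = 383 K.

T ≈ 383 K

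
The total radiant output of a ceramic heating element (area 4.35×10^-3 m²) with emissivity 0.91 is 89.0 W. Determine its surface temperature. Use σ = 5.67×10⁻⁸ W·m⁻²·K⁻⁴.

From P = εσAT⁴, T = (P / εσA)^(1/4) = (89.0 / (0.91 × 5.67×10⁻⁸ × 4.35×10^-3))^(1/4).
T = (3.97×10^11)^(1/4) = 794 K.

T ≈ 794 K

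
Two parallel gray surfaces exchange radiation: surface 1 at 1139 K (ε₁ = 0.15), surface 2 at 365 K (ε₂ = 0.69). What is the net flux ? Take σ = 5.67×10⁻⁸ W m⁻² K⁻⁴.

q ≈ 13300 W/m²

For two large parallel gray plates, q = σ(T₁⁴ − T₂⁴) / (1/ε₁ + 1/ε₂ − 1).
1/ε₁ + 1/ε₂ − 1 = 1/0.15 + 1/0.69 − 1 = 7.116.
T₁⁴ − T₂⁴ = 1.68×10^12 − 1.77×10^10 = 1.67×10^12 K⁴.
q = 5.67×10⁻⁸ × 1.67×10^12 / 7.116 = 13300 W/m².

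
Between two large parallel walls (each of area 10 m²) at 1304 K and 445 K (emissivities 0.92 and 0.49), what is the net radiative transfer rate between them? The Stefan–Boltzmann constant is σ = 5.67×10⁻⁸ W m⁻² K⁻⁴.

Q ≈ 7.60×10^5 W

For two large parallel gray plates, q = σ(T₁⁴ − T₂⁴) / (1/ε₁ + 1/ε₂ − 1).
1/ε₁ + 1/ε₂ − 1 = 1/0.92 + 1/0.49 − 1 = 2.128.
T₁⁴ − T₂⁴ = 2.89×10^12 − 3.92×10^10 = 2.85×10^12 K⁴.
q = 5.67×10⁻⁸ × 2.85×10^12 / 2.128 = 76000 W/m².
Q = q·A = 76000 × 10 = 7.60×10^5 W.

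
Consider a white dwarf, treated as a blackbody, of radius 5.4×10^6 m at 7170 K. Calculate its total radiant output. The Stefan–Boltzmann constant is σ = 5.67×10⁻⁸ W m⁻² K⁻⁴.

P ≈ 5.49×10^22 W

A = 4πr² = 4π × (5.4×10^6)² = 3.66×10^14 m².
P = σAT⁴ = 5.67×10⁻⁸ × 3.66×10^14 × (7170)⁴ = 5.67×10⁻⁸ × 3.66×10^14 × 2.64×10^15.
P = 5.49×10^22 W.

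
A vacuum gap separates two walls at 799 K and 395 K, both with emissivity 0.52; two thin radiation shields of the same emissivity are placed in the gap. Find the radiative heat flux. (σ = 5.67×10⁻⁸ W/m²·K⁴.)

q ≈ 2540 W/m²

Each of the 3 gaps contributes resistance (2/ε − 1) = 2/0.52 − 1 = 2.846; total = 8.538.
q = σ(T₁⁴ − T₂⁴) / 8.538 = 5.67×10⁻⁸ × 3.83×10^11 / 8.538 = 2540 W/m².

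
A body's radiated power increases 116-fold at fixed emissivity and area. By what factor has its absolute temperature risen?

P ∝ T⁴ ⇒ T ∝ P^(1/4), so T scales by (116)^(1/4) = 3.28.

factor ≈ 3.28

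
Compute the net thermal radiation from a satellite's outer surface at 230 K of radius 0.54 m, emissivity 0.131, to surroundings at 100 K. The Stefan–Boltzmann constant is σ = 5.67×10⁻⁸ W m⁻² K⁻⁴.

A = 4πr² = 4π × (0.54)² = 3.66 m².
Q = εσA(T⁴ − T_s⁴). T⁴ − T_s⁴ = (230)⁴ − (100)⁴ = 2.80×10^9 − 1.00×10^8 = 2.70×10^9 K⁴.
Q = 0.131 × 5.67×10⁻⁸ × 3.66 × 2.70×10^9 = 73.4 W.

Q ≈ 73.4 W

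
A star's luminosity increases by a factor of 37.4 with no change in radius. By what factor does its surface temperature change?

factor ≈ 2.47

P ∝ T⁴ ⇒ T ∝ P^(1/4), so T scales by (37.4)^(1/4) = 2.47.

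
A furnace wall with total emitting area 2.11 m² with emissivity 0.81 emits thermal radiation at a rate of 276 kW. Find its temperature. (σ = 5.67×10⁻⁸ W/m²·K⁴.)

T ≈ 1300 K

From P = εσAT⁴, T = (P / εσA)^(1/4) = (2.76×10^5 / (0.81 × 5.67×10⁻⁸ × 2.11))^(1/4).
T = (2.85×10^12)^(1/4) = 1300 K.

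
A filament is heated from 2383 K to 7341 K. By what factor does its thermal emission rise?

P ∝ T⁴, so the ratio is (7341/2383)⁴ = (3.081)⁴ = 90.1.

ratio ≈ 90.1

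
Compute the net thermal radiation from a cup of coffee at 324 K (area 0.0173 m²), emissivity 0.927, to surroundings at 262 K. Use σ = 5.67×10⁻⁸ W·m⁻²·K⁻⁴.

Q ≈ 5.74 W

Q = εσA(T⁴ − T_s⁴). T⁴ − T_s⁴ = (324)⁴ − (262)⁴ = 1.10×10^10 − 4.71×10^9 = 6.31×10^9 K⁴.
Q = 0.927 × 5.67×10⁻⁸ × 0.0173 × 6.31×10^9 = 5.74 W.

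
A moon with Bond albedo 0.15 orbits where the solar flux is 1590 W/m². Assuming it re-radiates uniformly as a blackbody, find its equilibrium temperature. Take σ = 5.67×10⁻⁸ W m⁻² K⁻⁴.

Power absorbed = (1−a)S·πR²; power emitted = 4πR²σT⁴. Equating and cancelling πR²:
T = ((1−a)S / 4σ)^(1/4) = (1350 / (4 × 5.67×10⁻⁸))^(1/4) = (5.96×10^9)^(1/4).
T = 278 K.

T ≈ 278 K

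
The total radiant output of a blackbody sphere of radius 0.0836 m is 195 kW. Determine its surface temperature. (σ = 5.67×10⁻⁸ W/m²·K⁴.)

T ≈ 2500 K

A = 4πr² = 4π × (0.0836)² = 0.0878 m².
From P = σAT⁴, T = (P / σA)^(1/4) = (1.95×10^5 / (5.67×10⁻⁸ × 0.0878))^(1/4).
T = (3.92×10^13)^(1/4) = 2500 K.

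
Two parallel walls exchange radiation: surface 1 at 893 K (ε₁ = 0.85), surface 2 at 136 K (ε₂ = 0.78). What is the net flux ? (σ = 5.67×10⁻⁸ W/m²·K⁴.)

For two large parallel gray plates, q = σ(T₁⁴ − T₂⁴) / (1/ε₁ + 1/ε₂ − 1).
1/ε₁ + 1/ε₂ − 1 = 1/0.85 + 1/0.78 − 1 = 1.459.
T₁⁴ − T₂⁴ = 6.36×10^11 − 3.42×10^8 = 6.36×10^11 K⁴.
q = 5.67×10⁻⁸ × 6.36×10^11 / 1.459 = 24700 W/m².

q ≈ 24700 W/m²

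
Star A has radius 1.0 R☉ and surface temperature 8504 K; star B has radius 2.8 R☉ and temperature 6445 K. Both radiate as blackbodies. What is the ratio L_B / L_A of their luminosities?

L = 4πR²σT⁴ ∝ R²T⁴, so L_B/L_A = (2.8/1.0)² × (6445/8504)⁴ = 7.84 × 0.330 = 2.59.

L_B/L_A ≈ 2.59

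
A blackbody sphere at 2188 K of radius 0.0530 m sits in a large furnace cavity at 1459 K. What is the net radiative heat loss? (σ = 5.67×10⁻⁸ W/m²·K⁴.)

A = 4πr² = 4π × (0.0530)² = 0.0353 m².
Q = σA(T⁴ − T_s⁴). T⁴ − T_s⁴ = (2188)⁴ − (1459)⁴ = 2.29×10^13 − 4.53×10^12 = 1.84×10^13 K⁴.
Q = 5.67×10⁻⁸ × 0.0353 × 1.84×10^13 = 36800 W.

Q ≈ 36800 W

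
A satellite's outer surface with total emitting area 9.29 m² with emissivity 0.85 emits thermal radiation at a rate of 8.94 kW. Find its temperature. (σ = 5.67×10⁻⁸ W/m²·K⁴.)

From P = εσAT⁴, T = (P / εσA)^(1/4) = (8940 / (0.85 × 5.67×10⁻⁸ × 9.29))^(1/4).
T = (2.00×10^10)^(1/4) = 376 K.

T ≈ 376 K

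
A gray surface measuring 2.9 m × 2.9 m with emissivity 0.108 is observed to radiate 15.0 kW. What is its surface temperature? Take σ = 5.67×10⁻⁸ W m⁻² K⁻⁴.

T ≈ 735 K

A = 2.9 × 2.9 = 8.41 m².
From P = εσAT⁴, T = (P / εσA)^(1/4) = (15000 / (0.108 × 5.67×10⁻⁸ × 8.41))^(1/4).
T = (2.91×10^11)^(1/4) = 735 K.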